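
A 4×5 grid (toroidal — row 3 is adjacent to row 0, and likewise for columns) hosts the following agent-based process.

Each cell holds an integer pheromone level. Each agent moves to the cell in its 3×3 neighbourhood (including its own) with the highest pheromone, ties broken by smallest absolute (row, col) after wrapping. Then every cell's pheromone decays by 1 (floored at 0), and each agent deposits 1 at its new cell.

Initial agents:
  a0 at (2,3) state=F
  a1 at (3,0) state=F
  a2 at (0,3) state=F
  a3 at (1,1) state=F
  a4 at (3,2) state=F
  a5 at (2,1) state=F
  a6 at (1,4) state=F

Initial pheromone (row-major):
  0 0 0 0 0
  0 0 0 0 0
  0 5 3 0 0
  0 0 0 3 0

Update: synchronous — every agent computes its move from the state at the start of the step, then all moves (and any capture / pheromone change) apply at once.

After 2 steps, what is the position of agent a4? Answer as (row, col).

t=1: a0@(2,2) a1@(2,1) a2@(3,3) a3@(2,1) a4@(2,1) a5@(2,1) a6@(0,0) | pheromone: 1 0 0 0 0 / 0 0 0 0 0 / 0 8 3 0 0 / 0 0 0 3 0
t=2: a0@(2,1) a1@(2,1) a2@(2,2) a3@(2,1) a4@(2,1) a5@(2,1) a6@(0,0) | pheromone: 1 0 0 0 0 / 0 0 0 0 0 / 0 12 3 0 0 / 0 0 0 2 0

(2, 1)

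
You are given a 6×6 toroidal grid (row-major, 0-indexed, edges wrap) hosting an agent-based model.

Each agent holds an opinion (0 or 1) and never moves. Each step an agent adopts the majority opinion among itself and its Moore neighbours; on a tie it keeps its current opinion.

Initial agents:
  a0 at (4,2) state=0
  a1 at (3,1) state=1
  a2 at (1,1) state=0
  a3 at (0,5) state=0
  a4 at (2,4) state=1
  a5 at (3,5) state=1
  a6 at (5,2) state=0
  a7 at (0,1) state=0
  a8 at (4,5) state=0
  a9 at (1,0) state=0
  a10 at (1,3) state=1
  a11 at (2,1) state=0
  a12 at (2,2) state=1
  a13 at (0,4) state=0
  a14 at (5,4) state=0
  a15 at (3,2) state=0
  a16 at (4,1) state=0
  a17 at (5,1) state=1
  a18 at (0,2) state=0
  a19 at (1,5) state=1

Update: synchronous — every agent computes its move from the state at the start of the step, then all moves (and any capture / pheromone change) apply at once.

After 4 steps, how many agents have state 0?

18

t=1: a0@(4,2):0 a1@(3,1):0 a2@(1,1):0 a3@(0,5):0 a4@(2,4):1 a5@(3,5):1 a6@(5,2):0 a7@(0,1):0 a8@(4,5):0 a9@(1,0):0 a10@(1,3):1 a11@(2,1):0 a12@(2,2):1 a13@(0,4):0 a14@(5,4):0 a15@(3,2):0 a16@(4,1):0 a17@(5,1):0 a18@(0,2):0 a19@(1,5):0
t=2: a0@(4,2):0 a1@(3,1):0 a2@(1,1):0 a3@(0,5):0 a4@(2,4):1 a5@(3,5):1 a6@(5,2):0 a7@(0,1):0 a8@(4,5):0 a9@(1,0):0 a10@(1,3):1 a11@(2,1):0 a12@(2,2):0 a13@(0,4):0 a14@(5,4):0 a15@(3,2):0 a16@(4,1):0 a17@(5,1):0 a18@(0,2):0 a19@(1,5):0
t=3: a0@(4,2):0 a1@(3,1):0 a2@(1,1):0 a3@(0,5):0 a4@(2,4):1 a5@(3,5):1 a6@(5,2):0 a7@(0,1):0 a8@(4,5):0 a9@(1,0):0 a10@(1,3):0 a11@(2,1):0 a12@(2,2):0 a13@(0,4):0 a14@(5,4):0 a15@(3,2):0 a16@(4,1):0 a17@(5,1):0 a18@(0,2):0 a19@(1,5):0
t=4: (unchanged — steady state)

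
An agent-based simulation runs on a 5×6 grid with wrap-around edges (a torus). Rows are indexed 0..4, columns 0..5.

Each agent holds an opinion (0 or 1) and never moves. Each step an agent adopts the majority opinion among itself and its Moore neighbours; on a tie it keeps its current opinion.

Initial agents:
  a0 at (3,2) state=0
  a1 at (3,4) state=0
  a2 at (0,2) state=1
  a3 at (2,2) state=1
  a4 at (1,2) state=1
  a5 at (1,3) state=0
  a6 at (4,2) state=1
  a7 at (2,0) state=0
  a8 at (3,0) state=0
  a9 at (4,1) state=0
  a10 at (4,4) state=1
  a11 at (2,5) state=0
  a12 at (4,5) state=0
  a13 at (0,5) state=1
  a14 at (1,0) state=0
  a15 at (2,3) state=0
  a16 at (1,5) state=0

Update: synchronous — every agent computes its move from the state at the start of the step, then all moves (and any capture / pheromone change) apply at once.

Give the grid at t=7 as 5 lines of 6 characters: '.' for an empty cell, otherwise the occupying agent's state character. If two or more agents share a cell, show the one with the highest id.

..1..0
0.11.0
0.00.0
0.0.0.
.01.00

t=1: a0@(3,2):0 a1@(3,4):0 a2@(0,2):1 a3@(2,2):0 a4@(1,2):1 a5@(1,3):1 a6@(4,2):1 a7@(2,0):0 a8@(3,0):0 a9@(4,1):0 a10@(4,4):1 a11@(2,5):0 a12@(4,5):0 a13@(0,5):0 a14@(1,0):0 a15@(2,3):0 a16@(1,5):0
t=2: a0@(3,2):0 a1@(3,4):0 a2@(0,2):1 a3@(2,2):0 a4@(1,2):1 a5@(1,3):1 a6@(4,2):1 a7@(2,0):0 a8@(3,0):0 a9@(4,1):0 a10@(4,4):0 a11@(2,5):0 a12@(4,5):0 a13@(0,5):0 a14@(1,0):0 a15@(2,3):0 a16@(1,5):0
t=3: (unchanged — steady state)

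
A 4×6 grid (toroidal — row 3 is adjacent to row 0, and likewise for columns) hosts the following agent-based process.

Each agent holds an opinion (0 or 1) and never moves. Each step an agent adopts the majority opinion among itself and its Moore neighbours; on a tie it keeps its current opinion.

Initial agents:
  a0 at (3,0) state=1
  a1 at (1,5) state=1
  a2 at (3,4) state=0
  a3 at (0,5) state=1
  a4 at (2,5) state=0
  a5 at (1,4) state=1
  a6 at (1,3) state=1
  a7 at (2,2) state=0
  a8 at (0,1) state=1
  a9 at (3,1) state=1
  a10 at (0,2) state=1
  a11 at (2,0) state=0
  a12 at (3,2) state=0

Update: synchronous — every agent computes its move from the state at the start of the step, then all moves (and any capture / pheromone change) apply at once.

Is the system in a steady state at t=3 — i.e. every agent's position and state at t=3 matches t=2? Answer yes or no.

no

t=1: a0@(3,0):1 a1@(1,5):1 a2@(3,4):0 a3@(0,5):1 a4@(2,5):0 a5@(1,4):1 a6@(1,3):1 a7@(2,2):0 a8@(0,1):1 a9@(3,1):1 a10@(0,2):1 a11@(2,0):1 a12@(3,2):1
t=2: a0@(3,0):1 a1@(1,5):1 a2@(3,4):0 a3@(0,5):1 a4@(2,5):1 a5@(1,4):1 a6@(1,3):1 a7@(2,2):1 a8@(0,1):1 a9@(3,1):1 a10@(0,2):1 a11@(2,0):1 a12@(3,2):1
t=3: a0@(3,0):1 a1@(1,5):1 a2@(3,4):1 a3@(0,5):1 a4@(2,5):1 a5@(1,4):1 a6@(1,3):1 a7@(2,2):1 a8@(0,1):1 a9@(3,1):1 a10@(0,2):1 a11@(2,0):1 a12@(3,2):1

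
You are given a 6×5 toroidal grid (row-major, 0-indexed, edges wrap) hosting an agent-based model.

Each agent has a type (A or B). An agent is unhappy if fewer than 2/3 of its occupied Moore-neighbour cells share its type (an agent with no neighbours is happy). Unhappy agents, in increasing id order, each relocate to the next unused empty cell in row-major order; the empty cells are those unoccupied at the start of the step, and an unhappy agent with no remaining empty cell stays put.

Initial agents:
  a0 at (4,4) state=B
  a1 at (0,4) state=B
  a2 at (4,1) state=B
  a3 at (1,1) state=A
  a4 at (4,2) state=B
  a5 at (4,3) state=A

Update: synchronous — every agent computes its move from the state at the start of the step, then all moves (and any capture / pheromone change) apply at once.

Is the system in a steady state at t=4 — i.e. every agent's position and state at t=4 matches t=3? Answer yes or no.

no

t=1: a0@(0,0):B a1@(0,4):B a2@(4,1):B a3@(1,1):A a4@(0,1):B a5@(0,2):A
t=2: a0@(0,0):B a1@(0,4):B a2@(4,1):B a3@(0,3):A a4@(1,0):B a5@(1,2):A
t=3: a0@(0,0):B a1@(0,4):B a2@(4,1):B a3@(0,1):A a4@(1,0):B a5@(1,2):A
t=4: a0@(0,0):B a1@(0,4):B a2@(4,1):B a3@(0,2):A a4@(1,0):B a5@(1,2):A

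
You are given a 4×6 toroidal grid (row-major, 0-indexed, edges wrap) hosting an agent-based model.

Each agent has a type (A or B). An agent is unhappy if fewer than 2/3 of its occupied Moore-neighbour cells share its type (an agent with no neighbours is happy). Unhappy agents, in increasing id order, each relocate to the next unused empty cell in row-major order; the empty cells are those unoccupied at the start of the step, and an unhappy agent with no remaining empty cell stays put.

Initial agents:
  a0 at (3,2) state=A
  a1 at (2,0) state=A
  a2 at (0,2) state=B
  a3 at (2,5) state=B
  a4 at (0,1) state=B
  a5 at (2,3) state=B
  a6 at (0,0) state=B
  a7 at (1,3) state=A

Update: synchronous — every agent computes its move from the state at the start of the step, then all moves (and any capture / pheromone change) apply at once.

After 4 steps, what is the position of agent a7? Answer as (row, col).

(1, 3)

t=1: a0@(0,3):A a1@(0,4):A a2@(0,5):B a3@(1,0):B a4@(0,1):B a5@(1,1):B a6@(0,0):B a7@(1,2):A
t=2: a0@(0,3):A a1@(0,2):A a2@(0,5):B a3@(1,0):B a4@(0,1):B a5@(1,1):B a6@(0,0):B a7@(1,3):A
t=3: a0@(0,3):A a1@(0,4):A a2@(0,5):B a3@(1,0):B a4@(0,1):B a5@(1,1):B a6@(0,0):B a7@(1,3):A
t=4: (unchanged — steady state)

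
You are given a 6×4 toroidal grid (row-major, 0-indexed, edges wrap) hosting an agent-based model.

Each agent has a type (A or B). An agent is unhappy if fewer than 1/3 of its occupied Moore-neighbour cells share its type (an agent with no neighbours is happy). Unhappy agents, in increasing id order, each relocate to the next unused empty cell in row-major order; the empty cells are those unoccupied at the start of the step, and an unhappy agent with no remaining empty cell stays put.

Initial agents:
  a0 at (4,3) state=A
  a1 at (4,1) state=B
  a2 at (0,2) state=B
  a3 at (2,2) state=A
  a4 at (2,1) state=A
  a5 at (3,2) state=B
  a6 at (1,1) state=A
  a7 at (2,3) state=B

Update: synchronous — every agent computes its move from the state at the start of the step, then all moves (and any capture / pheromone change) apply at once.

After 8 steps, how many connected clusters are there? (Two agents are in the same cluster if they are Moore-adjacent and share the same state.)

3

t=1: a0@(0,0):A a1@(4,1):B a2@(0,1):B a3@(2,2):A a4@(2,1):A a5@(3,2):B a6@(1,1):A a7@(2,3):B
t=2: a0@(0,0):A a1@(4,1):B a2@(0,2):B a3@(2,2):A a4@(2,1):A a5@(3,2):B a6@(1,1):A a7@(2,3):B
t=3: a0@(0,0):A a1@(4,1):B a2@(0,1):B a3@(2,2):A a4@(2,1):A a5@(3,2):B a6@(1,1):A a7@(2,3):B
t=4: a0@(0,0):A a1@(4,1):B a2@(0,2):B a3@(2,2):A a4@(2,1):A a5@(3,2):B a6@(1,1):A a7@(2,3):B
t=5: a0@(0,0):A a1@(4,1):B a2@(0,1):B a3@(2,2):A a4@(2,1):A a5@(3,2):B a6@(1,1):A a7@(2,3):B
t=6: a0@(0,0):A a1@(4,1):B a2@(0,2):B a3@(2,2):A a4@(2,1):A a5@(3,2):B a6@(1,1):A a7@(2,3):B
t=7: a0@(0,0):A a1@(4,1):B a2@(0,1):B a3@(2,2):A a4@(2,1):A a5@(3,2):B a6@(1,1):A a7@(2,3):B
t=8: a0@(0,0):A a1@(4,1):B a2@(0,2):B a3@(2,2):A a4@(2,1):A a5@(3,2):B a6@(1,1):A a7@(2,3):B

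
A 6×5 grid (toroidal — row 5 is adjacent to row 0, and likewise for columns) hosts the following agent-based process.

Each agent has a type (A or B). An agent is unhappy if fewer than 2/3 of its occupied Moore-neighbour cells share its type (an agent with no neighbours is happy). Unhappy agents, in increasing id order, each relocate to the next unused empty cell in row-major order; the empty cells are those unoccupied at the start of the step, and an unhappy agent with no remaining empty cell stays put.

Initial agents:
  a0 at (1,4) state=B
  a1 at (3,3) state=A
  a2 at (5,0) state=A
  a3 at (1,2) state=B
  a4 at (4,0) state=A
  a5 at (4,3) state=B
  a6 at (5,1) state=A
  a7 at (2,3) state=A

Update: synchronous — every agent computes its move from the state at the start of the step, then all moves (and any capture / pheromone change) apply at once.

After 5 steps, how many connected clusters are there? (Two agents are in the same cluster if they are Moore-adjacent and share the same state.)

4

t=1: a0@(0,0):B a1@(0,1):A a2@(5,0):A a3@(0,2):B a4@(4,0):A a5@(0,3):B a6@(5,1):A a7@(0,4):A
t=2: a0@(1,0):B a1@(1,1):A a2@(5,0):A a3@(1,2):B a4@(4,0):A a5@(1,3):B a6@(1,4):A a7@(2,0):A
t=3: a0@(0,0):B a1@(0,1):A a2@(5,0):A a3@(0,2):B a4@(4,0):A a5@(0,3):B a6@(0,4):A a7@(2,0):A
t=4: a0@(1,0):B a1@(1,1):A a2@(5,0):A a3@(1,2):B a4@(4,0):A a5@(1,3):B a6@(1,4):A a7@(2,0):A
t=5: a0@(0,0):B a1@(0,1):A a2@(5,0):A a3@(0,2):B a4@(4,0):A a5@(0,3):B a6@(0,4):A a7@(2,0):A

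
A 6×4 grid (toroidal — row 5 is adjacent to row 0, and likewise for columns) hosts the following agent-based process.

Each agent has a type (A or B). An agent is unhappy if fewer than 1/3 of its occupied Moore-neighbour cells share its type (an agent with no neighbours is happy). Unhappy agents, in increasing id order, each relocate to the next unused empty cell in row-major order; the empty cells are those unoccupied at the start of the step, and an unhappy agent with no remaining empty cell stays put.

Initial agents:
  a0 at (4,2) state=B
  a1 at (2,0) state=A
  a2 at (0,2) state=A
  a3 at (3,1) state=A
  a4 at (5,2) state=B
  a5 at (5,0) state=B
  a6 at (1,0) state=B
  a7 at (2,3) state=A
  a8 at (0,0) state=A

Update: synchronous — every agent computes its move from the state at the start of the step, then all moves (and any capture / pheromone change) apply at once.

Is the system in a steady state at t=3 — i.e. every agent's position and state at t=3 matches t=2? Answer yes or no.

yes

t=1: a0@(4,2):B a1@(2,0):A a2@(0,1):A a3@(3,1):A a4@(5,2):B a5@(0,3):B a6@(1,1):B a7@(2,3):A a8@(1,2):A
t=2: a0@(4,2):B a1@(2,0):A a2@(0,1):A a3@(3,1):A a4@(5,2):B a5@(0,3):B a6@(0,0):B a7@(2,3):A a8@(1,2):A
t=3: (unchanged — steady state)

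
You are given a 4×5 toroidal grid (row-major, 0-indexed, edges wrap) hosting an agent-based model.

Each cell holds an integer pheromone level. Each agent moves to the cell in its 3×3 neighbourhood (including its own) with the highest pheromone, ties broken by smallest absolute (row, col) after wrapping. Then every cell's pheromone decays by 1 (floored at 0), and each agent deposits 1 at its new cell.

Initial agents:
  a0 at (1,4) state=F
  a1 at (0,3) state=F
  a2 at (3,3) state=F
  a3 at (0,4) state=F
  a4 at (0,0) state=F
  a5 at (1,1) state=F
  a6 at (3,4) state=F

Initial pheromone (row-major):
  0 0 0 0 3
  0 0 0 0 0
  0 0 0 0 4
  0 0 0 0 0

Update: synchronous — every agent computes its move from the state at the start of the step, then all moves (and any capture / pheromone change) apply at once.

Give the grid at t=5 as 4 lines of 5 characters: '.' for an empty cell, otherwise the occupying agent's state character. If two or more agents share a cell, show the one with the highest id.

t=1: a0@(2,4) a1@(0,4) a2@(2,4) a3@(0,4) a4@(0,4) a5@(0,0) a6@(2,4) | pheromone: 1 0 0 0 5 / 0 0 0 0 0 / 0 0 0 0 6 / 0 0 0 0 0
t=2: a0@(2,4) a1@(0,4) a2@(2,4) a3@(0,4) a4@(0,4) a5@(0,4) a6@(2,4) | pheromone: 0 0 0 0 8 / 0 0 0 0 0 / 0 0 0 0 8 / 0 0 0 0 0
t=3: a0@(2,4) a1@(0,4) a2@(2,4) a3@(0,4) a4@(0,4) a5@(0,4) a6@(2,4) | pheromone: 0 0 0 0 11 / 0 0 0 0 0 / 0 0 0 0 10 / 0 0 0 0 0
t=4: a0@(2,4) a1@(0,4) a2@(2,4) a3@(0,4) a4@(0,4) a5@(0,4) a6@(2,4) | pheromone: 0 0 0 0 14 / 0 0 0 0 0 / 0 0 0 0 12 / 0 0 0 0 0
t=5: a0@(2,4) a1@(0,4) a2@(2,4) a3@(0,4) a4@(0,4) a5@(0,4) a6@(2,4) | pheromone: 0 0 0 0 17 / 0 0 0 0 0 / 0 0 0 0 14 / 0 0 0 0 0

....F
.....
....F
.....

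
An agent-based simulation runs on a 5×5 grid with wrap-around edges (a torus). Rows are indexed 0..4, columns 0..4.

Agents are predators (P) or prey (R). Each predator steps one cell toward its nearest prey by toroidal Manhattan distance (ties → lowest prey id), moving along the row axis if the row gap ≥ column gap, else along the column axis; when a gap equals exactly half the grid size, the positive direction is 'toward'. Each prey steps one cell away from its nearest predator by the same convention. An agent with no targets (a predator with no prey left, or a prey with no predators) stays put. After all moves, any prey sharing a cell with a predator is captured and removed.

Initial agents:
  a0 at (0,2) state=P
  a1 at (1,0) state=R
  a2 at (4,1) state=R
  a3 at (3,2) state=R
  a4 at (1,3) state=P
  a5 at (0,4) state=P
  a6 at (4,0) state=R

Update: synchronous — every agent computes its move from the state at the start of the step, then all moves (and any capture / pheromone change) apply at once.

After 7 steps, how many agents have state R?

3

t=1: a0@(4,2):P a1@(1,1):R a2@(3,1):R a3@(2,2):R a4@(1,4):P a5@(1,4):P a6@(3,0):R
t=2: a0@(3,2):P a1@(1,2):R a2@(2,1):R a3@(1,2):R a4@(1,0):P a5@(1,0):P a6@(3,4):R
t=3: a0@(2,2):P a1@(0,2):R a3@(0,2):R a4@(1,1):P a5@(1,1):P a6@(3,0):R
t=4: a0@(1,2):P a1@(4,2):R a3@(4,2):R a4@(0,1):P a5@(0,1):P a6@(3,4):R
t=5: a0@(0,2):P a1@(3,2):R a3@(3,2):R a4@(4,1):P a5@(4,1):P a6@(4,4):R
t=6: a0@(4,2):P a1@(2,2):R a3@(2,2):R a4@(3,1):P a5@(3,1):P a6@(4,3):R
t=7: a0@(4,3):P a1@(1,2):R a3@(1,2):R a4@(2,1):P a5@(2,1):P a6@(4,4):R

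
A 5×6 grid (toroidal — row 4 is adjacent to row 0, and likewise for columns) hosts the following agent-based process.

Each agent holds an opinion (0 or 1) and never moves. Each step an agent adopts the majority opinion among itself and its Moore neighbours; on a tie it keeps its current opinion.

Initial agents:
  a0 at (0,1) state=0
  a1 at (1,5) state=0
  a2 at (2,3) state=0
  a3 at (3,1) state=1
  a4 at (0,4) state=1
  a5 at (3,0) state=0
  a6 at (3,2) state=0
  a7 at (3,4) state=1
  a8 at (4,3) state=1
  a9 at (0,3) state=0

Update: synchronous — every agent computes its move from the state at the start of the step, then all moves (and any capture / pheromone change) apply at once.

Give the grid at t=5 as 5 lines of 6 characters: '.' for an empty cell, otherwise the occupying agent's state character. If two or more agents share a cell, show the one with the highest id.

t=1: a0@(0,1):0 a1@(1,5):0 a2@(2,3):0 a3@(3,1):0 a4@(0,4):1 a5@(3,0):0 a6@(3,2):0 a7@(3,4):1 a8@(4,3):1 a9@(0,3):1
t=2: (unchanged — steady state)

.0.11.
.....0
...0..
000.1.
...1..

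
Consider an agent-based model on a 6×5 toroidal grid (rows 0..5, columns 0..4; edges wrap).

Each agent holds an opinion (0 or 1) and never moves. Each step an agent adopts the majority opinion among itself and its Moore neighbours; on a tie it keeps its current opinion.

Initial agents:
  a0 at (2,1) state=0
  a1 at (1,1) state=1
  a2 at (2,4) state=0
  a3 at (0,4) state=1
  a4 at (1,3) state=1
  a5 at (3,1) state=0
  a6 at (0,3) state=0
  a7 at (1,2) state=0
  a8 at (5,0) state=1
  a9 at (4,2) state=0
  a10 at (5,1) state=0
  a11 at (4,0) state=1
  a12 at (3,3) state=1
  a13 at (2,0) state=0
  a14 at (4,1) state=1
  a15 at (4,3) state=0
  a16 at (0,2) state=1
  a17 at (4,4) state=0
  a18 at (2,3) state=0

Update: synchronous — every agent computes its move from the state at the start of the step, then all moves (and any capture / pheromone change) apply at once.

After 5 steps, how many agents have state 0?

11

t=1: a0@(2,1):0 a1@(1,1):0 a2@(2,4):0 a3@(0,4):1 a4@(1,3):0 a5@(3,1):0 a6@(0,3):1 a7@(1,2):0 a8@(5,0):1 a9@(4,2):0 a10@(5,1):1 a11@(4,0):1 a12@(3,3):0 a13@(2,0):0 a14@(4,1):1 a15@(4,3):0 a16@(0,2):1 a17@(4,4):1 a18@(2,3):0
t=2: (unchanged — steady state)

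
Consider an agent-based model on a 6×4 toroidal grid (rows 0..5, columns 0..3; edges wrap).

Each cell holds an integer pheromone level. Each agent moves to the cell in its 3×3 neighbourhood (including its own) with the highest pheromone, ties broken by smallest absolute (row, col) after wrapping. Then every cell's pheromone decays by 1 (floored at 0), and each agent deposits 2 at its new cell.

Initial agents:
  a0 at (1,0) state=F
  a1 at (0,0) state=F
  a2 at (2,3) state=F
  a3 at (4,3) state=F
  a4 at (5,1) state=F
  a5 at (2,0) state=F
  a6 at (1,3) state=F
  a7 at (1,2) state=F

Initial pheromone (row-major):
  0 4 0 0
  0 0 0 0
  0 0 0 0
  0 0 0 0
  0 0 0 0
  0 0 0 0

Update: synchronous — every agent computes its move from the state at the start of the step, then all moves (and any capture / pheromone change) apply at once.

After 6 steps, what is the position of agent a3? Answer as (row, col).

t=1: a0@(0,1) a1@(0,1) a2@(1,0) a3@(3,0) a4@(0,1) a5@(1,0) a6@(0,0) a7@(0,1) | pheromone: 2 11 0 0 / 4 0 0 0 / 0 0 0 0 / 2 0 0 0 / 0 0 0 0 / 0 0 0 0
t=2: a0@(0,1) a1@(0,1) a2@(0,1) a3@(3,0) a4@(0,1) a5@(0,1) a6@(0,1) a7@(0,1) | pheromone: 1 24 0 0 / 3 0 0 0 / 0 0 0 0 / 3 0 0 0 / 0 0 0 0 / 0 0 0 0
t=3: a0@(0,1) a1@(0,1) a2@(0,1) a3@(3,0) a4@(0,1) a5@(0,1) a6@(0,1) a7@(0,1) | pheromone: 0 37 0 0 / 2 0 0 0 / 0 0 0 0 / 4 0 0 0 / 0 0 0 0 / 0 0 0 0
t=4: a0@(0,1) a1@(0,1) a2@(0,1) a3@(3,0) a4@(0,1) a5@(0,1) a6@(0,1) a7@(0,1) | pheromone: 0 50 0 0 / 1 0 0 0 / 0 0 0 0 / 5 0 0 0 / 0 0 0 0 / 0 0 0 0
t=5: a0@(0,1) a1@(0,1) a2@(0,1) a3@(3,0) a4@(0,1) a5@(0,1) a6@(0,1) a7@(0,1) | pheromone: 0 63 0 0 / 0 0 0 0 / 0 0 0 0 / 6 0 0 0 / 0 0 0 0 / 0 0 0 0
t=6: a0@(0,1) a1@(0,1) a2@(0,1) a3@(3,0) a4@(0,1) a5@(0,1) a6@(0,1) a7@(0,1) | pheromone: 0 76 0 0 / 0 0 0 0 / 0 0 0 0 / 7 0 0 0 / 0 0 0 0 / 0 0 0 0

(3, 0)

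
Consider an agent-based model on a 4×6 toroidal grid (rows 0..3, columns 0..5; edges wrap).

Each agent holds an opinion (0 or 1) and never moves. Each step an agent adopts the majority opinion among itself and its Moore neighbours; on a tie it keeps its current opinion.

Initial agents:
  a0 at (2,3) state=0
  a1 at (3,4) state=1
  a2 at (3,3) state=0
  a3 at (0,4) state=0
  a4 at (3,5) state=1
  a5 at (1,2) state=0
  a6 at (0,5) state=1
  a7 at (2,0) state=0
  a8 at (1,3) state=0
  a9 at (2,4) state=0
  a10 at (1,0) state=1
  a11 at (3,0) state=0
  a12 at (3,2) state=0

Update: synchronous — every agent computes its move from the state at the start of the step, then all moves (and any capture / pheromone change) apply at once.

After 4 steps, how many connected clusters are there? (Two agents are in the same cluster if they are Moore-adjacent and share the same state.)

t=1: a0@(2,3):0 a1@(3,4):0 a2@(3,3):0 a3@(0,4):0 a4@(3,5):0 a5@(1,2):0 a6@(0,5):1 a7@(2,0):0 a8@(1,3):0 a9@(2,4):0 a10@(1,0):1 a11@(3,0):0 a12@(3,2):0
t=2: a0@(2,3):0 a1@(3,4):0 a2@(3,3):0 a3@(0,4):0 a4@(3,5):0 a5@(1,2):0 a6@(0,5):0 a7@(2,0):0 a8@(1,3):0 a9@(2,4):0 a10@(1,0):1 a11@(3,0):0 a12@(3,2):0
t=3: a0@(2,3):0 a1@(3,4):0 a2@(3,3):0 a3@(0,4):0 a4@(3,5):0 a5@(1,2):0 a6@(0,5):0 a7@(2,0):0 a8@(1,3):0 a9@(2,4):0 a10@(1,0):0 a11@(3,0):0 a12@(3,2):0
t=4: (unchanged — steady state)

1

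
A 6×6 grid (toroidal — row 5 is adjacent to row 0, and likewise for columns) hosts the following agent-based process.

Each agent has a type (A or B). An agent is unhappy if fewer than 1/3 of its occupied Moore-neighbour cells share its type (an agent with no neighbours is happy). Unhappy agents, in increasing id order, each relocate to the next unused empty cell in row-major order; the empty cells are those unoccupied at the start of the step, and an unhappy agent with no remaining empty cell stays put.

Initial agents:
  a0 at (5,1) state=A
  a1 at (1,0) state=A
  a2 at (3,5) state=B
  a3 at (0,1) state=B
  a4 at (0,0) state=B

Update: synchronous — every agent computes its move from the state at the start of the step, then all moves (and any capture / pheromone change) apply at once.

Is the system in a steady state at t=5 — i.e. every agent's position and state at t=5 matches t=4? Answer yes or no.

t=1: a0@(0,2):A a1@(0,3):A a2@(3,5):B a3@(0,1):B a4@(0,0):B
t=2: (unchanged — steady state)

yes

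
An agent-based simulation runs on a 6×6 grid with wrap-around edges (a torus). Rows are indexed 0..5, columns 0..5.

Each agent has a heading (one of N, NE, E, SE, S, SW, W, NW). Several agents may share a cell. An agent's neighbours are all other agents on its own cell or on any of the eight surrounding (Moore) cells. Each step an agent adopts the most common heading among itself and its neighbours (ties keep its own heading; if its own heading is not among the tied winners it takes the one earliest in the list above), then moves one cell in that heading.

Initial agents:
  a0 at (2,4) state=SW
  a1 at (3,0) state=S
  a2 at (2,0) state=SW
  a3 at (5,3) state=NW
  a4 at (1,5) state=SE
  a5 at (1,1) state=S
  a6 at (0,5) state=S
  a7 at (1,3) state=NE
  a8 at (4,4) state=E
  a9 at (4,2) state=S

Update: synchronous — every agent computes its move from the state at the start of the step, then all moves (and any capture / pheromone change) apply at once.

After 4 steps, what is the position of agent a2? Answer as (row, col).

t=1: a0@(3,3):SW a1@(4,0):S a2@(3,0):S a3@(4,2):NW a4@(2,4):SW a5@(2,1):S a6@(1,5):S a7@(0,4):NE a8@(4,5):E a9@(5,2):S
t=2: a0@(4,2):SW a1@(5,0):S a2@(4,0):S a3@(3,1):NW a4@(3,3):SW a5@(3,1):S a6@(2,5):S a7@(5,5):NE a8@(5,5):S a9@(0,2):S
t=3: a0@(5,1):SW a1@(0,0):S a2@(5,0):S a3@(4,1):S a4@(4,2):SW a5@(4,1):S a6@(3,5):S a7@(0,5):S a8@(0,5):S a9@(1,2):S
t=4: a0@(0,1):S a1@(1,0):S a2@(0,0):S a3@(5,1):S a4@(5,1):SW a5@(5,1):S a6@(4,5):S a7@(1,5):S a8@(1,5):S a9@(2,2):S

(0, 0)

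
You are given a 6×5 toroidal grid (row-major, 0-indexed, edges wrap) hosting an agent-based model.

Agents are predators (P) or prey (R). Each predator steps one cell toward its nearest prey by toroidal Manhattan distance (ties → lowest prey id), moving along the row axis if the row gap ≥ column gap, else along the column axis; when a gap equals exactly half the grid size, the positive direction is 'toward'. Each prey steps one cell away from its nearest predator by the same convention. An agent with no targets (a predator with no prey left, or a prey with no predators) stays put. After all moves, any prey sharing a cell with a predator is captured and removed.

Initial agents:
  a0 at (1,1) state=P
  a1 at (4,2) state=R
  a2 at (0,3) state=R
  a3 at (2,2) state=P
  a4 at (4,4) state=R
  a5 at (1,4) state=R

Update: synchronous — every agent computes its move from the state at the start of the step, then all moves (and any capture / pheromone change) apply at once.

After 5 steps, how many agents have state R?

4

t=1: a0@(1,0):P a1@(5,2):R a2@(0,4):R a3@(3,2):P a4@(5,4):R a5@(1,3):R
t=2: a0@(0,0):P a1@(0,2):R a2@(5,4):R a3@(4,2):P a4@(4,4):R a5@(1,2):R
t=3: a0@(0,1):P a1@(0,3):R a2@(4,4):R a3@(5,2):P a4@(4,0):R a5@(1,3):R
t=4: a0@(0,2):P a1@(0,4):R a2@(4,0):R a3@(0,2):P a4@(3,0):R a5@(1,4):R
t=5: a0@(0,3):P a1@(0,0):R a2@(3,0):R a3@(0,3):P a4@(2,0):R a5@(1,0):R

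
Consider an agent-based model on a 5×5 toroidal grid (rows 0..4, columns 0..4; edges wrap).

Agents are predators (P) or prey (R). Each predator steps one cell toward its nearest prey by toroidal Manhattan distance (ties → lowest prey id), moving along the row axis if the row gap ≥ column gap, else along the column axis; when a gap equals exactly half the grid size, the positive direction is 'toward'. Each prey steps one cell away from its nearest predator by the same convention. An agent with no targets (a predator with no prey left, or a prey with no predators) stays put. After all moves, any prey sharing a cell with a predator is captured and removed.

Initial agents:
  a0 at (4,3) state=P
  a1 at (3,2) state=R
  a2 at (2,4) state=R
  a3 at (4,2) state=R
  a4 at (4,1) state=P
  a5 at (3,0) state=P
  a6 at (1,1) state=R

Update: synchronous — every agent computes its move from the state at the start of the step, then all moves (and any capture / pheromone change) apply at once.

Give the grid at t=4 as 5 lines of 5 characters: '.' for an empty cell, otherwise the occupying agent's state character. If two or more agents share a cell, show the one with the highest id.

.....
.RR..
....R
.....
...RP

t=1: a0@(4,2):P a1@(2,2):R a2@(1,4):R a3@(4,1):R a4@(4,2):P a5@(3,1):P a6@(2,1):R
t=2: a0@(4,1):P a1@(1,2):R a2@(2,4):R a3@(4,0):R a4@(4,1):P a5@(4,1):P a6@(1,1):R
t=3: a0@(4,0):P a1@(2,2):R a2@(1,4):R a3@(4,4):R a4@(4,0):P a5@(4,0):P a6@(2,1):R
t=4: a0@(4,4):P a1@(1,2):R a2@(2,4):R a3@(4,3):R a4@(4,4):P a5@(4,4):P a6@(1,1):R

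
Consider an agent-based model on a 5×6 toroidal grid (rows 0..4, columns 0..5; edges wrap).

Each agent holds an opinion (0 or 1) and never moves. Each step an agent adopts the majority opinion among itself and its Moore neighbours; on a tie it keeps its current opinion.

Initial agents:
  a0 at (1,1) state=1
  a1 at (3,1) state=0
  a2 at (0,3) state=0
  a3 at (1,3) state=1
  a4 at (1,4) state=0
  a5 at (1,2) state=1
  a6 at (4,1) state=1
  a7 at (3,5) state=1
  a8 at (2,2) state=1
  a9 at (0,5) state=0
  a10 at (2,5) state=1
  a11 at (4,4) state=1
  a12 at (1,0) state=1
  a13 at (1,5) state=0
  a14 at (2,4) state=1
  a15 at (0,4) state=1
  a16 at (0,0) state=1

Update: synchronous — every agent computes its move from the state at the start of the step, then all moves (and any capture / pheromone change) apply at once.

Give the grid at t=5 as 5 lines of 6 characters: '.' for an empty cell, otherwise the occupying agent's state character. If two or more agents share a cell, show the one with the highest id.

t=1: a0@(1,1):1 a1@(3,1):1 a2@(0,3):1 a3@(1,3):1 a4@(1,4):0 a5@(1,2):1 a6@(4,1):1 a7@(3,5):1 a8@(2,2):1 a9@(0,5):1 a10@(2,5):1 a11@(4,4):1 a12@(1,0):1 a13@(1,5):1 a14@(2,4):1 a15@(0,4):0 a16@(0,0):1
t=2: a0@(1,1):1 a1@(3,1):1 a2@(0,3):1 a3@(1,3):1 a4@(1,4):1 a5@(1,2):1 a6@(4,1):1 a7@(3,5):1 a8@(2,2):1 a9@(0,5):1 a10@(2,5):1 a11@(4,4):1 a12@(1,0):1 a13@(1,5):1 a14@(2,4):1 a15@(0,4):1 a16@(0,0):1
t=3: (unchanged — steady state)

1..111
111111
..1.11
.1...1
.1..1.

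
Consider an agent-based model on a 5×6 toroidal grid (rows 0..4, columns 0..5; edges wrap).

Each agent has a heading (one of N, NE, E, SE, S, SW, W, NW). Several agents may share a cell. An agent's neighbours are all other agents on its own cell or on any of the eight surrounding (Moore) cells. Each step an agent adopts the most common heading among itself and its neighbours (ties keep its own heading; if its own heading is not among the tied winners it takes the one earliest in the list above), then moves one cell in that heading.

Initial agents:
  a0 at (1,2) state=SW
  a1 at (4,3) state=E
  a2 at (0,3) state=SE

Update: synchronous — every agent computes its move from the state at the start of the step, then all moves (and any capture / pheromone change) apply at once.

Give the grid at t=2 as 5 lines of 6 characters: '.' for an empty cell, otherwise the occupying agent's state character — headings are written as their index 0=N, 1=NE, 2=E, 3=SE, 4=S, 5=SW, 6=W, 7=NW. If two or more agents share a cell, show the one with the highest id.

t=1: a0@(2,1):SW a1@(4,4):E a2@(1,4):SE
t=2: a0@(3,0):SW a1@(4,5):E a2@(2,5):SE

......
......
.....3
5.....
.....2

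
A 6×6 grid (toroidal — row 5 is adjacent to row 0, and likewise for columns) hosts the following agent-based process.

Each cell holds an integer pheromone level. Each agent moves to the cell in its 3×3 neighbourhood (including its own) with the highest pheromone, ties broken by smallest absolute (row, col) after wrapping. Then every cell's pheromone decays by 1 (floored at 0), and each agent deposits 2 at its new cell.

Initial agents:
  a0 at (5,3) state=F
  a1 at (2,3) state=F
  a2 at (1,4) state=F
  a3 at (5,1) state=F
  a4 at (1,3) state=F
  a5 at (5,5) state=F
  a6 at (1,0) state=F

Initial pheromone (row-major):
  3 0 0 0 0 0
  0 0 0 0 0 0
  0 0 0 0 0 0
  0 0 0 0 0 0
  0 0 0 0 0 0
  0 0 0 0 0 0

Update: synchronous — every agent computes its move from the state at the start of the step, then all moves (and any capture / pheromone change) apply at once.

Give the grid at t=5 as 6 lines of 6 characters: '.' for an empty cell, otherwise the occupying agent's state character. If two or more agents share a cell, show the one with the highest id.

t=1: a0@(0,2) a1@(1,2) a2@(0,3) a3@(0,0) a4@(0,2) a5@(0,0) a6@(0,0) | pheromone: 8 0 4 2 0 0 / 0 0 2 0 0 0 / 0 0 0 0 0 0 / 0 0 0 0 0 0 / 0 0 0 0 0 0 / 0 0 0 0 0 0
t=2: a0@(0,2) a1@(0,2) a2@(0,2) a3@(0,0) a4@(0,2) a5@(0,0) a6@(0,0) | pheromone: 13 0 11 1 0 0 / 0 0 1 0 0 0 / 0 0 0 0 0 0 / 0 0 0 0 0 0 / 0 0 0 0 0 0 / 0 0 0 0 0 0
t=3: a0@(0,2) a1@(0,2) a2@(0,2) a3@(0,0) a4@(0,2) a5@(0,0) a6@(0,0) | pheromone: 18 0 18 0 0 0 / 0 0 0 0 0 0 / 0 0 0 0 0 0 / 0 0 0 0 0 0 / 0 0 0 0 0 0 / 0 0 0 0 0 0
t=4: a0@(0,2) a1@(0,2) a2@(0,2) a3@(0,0) a4@(0,2) a5@(0,0) a6@(0,0) | pheromone: 23 0 25 0 0 0 / 0 0 0 0 0 0 / 0 0 0 0 0 0 / 0 0 0 0 0 0 / 0 0 0 0 0 0 / 0 0 0 0 0 0
t=5: a0@(0,2) a1@(0,2) a2@(0,2) a3@(0,0) a4@(0,2) a5@(0,0) a6@(0,0) | pheromone: 28 0 32 0 0 0 / 0 0 0 0 0 0 / 0 0 0 0 0 0 / 0 0 0 0 0 0 / 0 0 0 0 0 0 / 0 0 0 0 0 0

F.F...
......
......
......
......
......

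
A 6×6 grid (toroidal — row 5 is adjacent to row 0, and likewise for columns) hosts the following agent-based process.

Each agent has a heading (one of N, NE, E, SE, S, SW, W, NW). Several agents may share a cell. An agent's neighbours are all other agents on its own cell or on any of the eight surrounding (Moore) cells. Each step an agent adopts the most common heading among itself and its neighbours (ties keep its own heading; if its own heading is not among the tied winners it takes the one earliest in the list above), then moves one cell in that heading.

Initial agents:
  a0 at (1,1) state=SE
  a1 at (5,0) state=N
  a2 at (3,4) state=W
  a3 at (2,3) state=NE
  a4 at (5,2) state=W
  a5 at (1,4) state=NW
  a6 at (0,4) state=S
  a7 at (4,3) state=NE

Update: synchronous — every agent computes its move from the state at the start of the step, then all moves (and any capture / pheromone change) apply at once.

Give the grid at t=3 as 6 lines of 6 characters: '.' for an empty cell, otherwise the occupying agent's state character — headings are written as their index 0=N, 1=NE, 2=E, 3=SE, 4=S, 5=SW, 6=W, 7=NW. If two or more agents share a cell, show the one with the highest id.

.1....
......
0.....
......
67..3.
1....6

t=1: a0@(2,2):SE a1@(4,0):N a2@(2,5):NE a3@(1,4):NE a4@(5,1):W a5@(0,3):NW a6@(1,4):S a7@(4,2):W
t=2: a0@(3,3):SE a1@(3,0):N a2@(1,0):NE a3@(0,5):NE a4@(5,0):W a5@(5,2):NW a6@(0,5):NE a7@(4,1):W
t=3: a0@(4,4):SE a1@(2,0):N a2@(0,1):NE a3@(5,0):NE a4@(5,5):W a5@(4,1):NW a6@(5,0):NE a7@(4,0):W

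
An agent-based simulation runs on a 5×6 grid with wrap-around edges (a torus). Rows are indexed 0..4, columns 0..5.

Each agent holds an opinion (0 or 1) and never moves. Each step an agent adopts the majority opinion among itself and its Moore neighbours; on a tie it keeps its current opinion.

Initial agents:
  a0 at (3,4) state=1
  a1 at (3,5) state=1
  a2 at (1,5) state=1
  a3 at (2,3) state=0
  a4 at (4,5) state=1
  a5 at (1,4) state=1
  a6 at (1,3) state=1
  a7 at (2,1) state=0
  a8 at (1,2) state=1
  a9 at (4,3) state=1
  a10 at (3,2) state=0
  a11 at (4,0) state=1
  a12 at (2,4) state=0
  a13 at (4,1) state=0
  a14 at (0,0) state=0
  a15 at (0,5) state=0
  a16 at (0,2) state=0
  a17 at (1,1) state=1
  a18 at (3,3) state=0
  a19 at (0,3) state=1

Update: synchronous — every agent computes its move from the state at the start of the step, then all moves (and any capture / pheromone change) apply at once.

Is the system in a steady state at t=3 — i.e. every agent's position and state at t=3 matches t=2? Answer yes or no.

no

t=1: a0@(3,4):1 a1@(3,5):1 a2@(1,5):0 a3@(2,3):0 a4@(4,5):1 a5@(1,4):1 a6@(1,3):1 a7@(2,1):0 a8@(1,2):1 a9@(4,3):1 a10@(3,2):0 a11@(4,0):1 a12@(2,4):1 a13@(4,1):0 a14@(0,0):1 a15@(0,5):1 a16@(0,2):1 a17@(1,1):0 a18@(3,3):0 a19@(0,3):1
t=2: a0@(3,4):1 a1@(3,5):1 a2@(1,5):1 a3@(2,3):1 a4@(4,5):1 a5@(1,4):1 a6@(1,3):1 a7@(2,1):0 a8@(1,2):1 a9@(4,3):1 a10@(3,2):0 a11@(4,0):1 a12@(2,4):1 a13@(4,1):1 a14@(0,0):1 a15@(0,5):1 a16@(0,2):1 a17@(1,1):1 a18@(3,3):0 a19@(0,3):1
t=3: a0@(3,4):1 a1@(3,5):1 a2@(1,5):1 a3@(2,3):1 a4@(4,5):1 a5@(1,4):1 a6@(1,3):1 a7@(2,1):0 a8@(1,2):1 a9@(4,3):1 a10@(3,2):0 a11@(4,0):1 a12@(2,4):1 a13@(4,1):1 a14@(0,0):1 a15@(0,5):1 a16@(0,2):1 a17@(1,1):1 a18@(3,3):1 a19@(0,3):1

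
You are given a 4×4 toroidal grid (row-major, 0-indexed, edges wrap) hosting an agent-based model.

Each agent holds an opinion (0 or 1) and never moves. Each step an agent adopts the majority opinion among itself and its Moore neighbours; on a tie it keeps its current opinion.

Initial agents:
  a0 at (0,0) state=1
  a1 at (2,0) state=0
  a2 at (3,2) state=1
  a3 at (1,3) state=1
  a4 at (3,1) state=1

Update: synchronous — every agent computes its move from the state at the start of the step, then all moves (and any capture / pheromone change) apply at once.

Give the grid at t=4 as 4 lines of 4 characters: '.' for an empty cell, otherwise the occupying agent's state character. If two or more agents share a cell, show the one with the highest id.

1...
...1
1...
.11.

t=1: a0@(0,0):1 a1@(2,0):1 a2@(3,2):1 a3@(1,3):1 a4@(3,1):1
t=2: (unchanged — steady state)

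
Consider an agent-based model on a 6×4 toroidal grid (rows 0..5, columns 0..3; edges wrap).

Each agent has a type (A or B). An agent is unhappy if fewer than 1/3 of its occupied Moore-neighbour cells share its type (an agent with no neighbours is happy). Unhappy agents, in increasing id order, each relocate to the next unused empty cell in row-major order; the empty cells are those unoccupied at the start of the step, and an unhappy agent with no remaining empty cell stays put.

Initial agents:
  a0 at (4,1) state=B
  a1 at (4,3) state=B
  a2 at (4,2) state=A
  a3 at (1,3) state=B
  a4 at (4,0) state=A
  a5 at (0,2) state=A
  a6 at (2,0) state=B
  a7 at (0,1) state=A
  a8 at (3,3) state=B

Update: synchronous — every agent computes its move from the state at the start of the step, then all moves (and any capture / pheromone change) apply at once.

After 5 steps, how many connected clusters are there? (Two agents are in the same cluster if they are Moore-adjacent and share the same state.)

4

t=1: a0@(0,0):B a1@(4,3):B a2@(0,3):A a3@(1,3):B a4@(1,0):A a5@(0,2):A a6@(2,0):B a7@(0,1):A a8@(3,3):B
t=2: a0@(1,1):B a1@(4,3):B a2@(0,3):A a3@(1,3):B a4@(1,0):A a5@(0,2):A a6@(2,0):B a7@(0,1):A a8@(3,3):B
t=3: a0@(0,0):B a1@(4,3):B a2@(0,3):A a3@(1,2):B a4@(1,0):A a5@(0,2):A a6@(2,0):B a7@(0,1):A a8@(3,3):B
t=4: a0@(1,1):B a1@(4,3):B a2@(0,3):A a3@(1,3):B a4@(1,0):A a5@(0,2):A a6@(2,0):B a7@(0,1):A a8@(3,3):B
t=5: a0@(0,0):B a1@(4,3):B a2@(0,3):A a3@(1,2):B a4@(1,0):A a5@(0,2):A a6@(2,0):B a7@(0,1):A a8@(3,3):B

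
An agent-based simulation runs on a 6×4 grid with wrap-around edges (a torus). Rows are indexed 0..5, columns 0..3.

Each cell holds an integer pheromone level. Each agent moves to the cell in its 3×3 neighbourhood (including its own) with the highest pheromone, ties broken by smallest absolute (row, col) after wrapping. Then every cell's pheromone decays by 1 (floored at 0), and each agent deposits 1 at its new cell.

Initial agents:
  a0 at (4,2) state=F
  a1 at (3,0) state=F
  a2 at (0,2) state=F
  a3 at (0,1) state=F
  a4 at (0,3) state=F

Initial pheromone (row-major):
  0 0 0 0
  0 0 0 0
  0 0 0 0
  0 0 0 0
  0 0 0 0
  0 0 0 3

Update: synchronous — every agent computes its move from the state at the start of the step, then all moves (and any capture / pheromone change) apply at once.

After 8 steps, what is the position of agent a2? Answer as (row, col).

(5, 3)

t=1: a0@(5,3) a1@(2,0) a2@(5,3) a3@(0,0) a4@(5,3) | pheromone: 1 0 0 0 / 0 0 0 0 / 1 0 0 0 / 0 0 0 0 / 0 0 0 0 / 0 0 0 5
t=2: a0@(5,3) a1@(2,0) a2@(5,3) a3@(5,3) a4@(5,3) | pheromone: 0 0 0 0 / 0 0 0 0 / 1 0 0 0 / 0 0 0 0 / 0 0 0 0 / 0 0 0 8
t=3: a0@(5,3) a1@(2,0) a2@(5,3) a3@(5,3) a4@(5,3) | pheromone: 0 0 0 0 / 0 0 0 0 / 1 0 0 0 / 0 0 0 0 / 0 0 0 0 / 0 0 0 11
t=4: a0@(5,3) a1@(2,0) a2@(5,3) a3@(5,3) a4@(5,3) | pheromone: 0 0 0 0 / 0 0 0 0 / 1 0 0 0 / 0 0 0 0 / 0 0 0 0 / 0 0 0 14
t=5: a0@(5,3) a1@(2,0) a2@(5,3) a3@(5,3) a4@(5,3) | pheromone: 0 0 0 0 / 0 0 0 0 / 1 0 0 0 / 0 0 0 0 / 0 0 0 0 / 0 0 0 17
t=6: a0@(5,3) a1@(2,0) a2@(5,3) a3@(5,3) a4@(5,3) | pheromone: 0 0 0 0 / 0 0 0 0 / 1 0 0 0 / 0 0 0 0 / 0 0 0 0 / 0 0 0 20
t=7: a0@(5,3) a1@(2,0) a2@(5,3) a3@(5,3) a4@(5,3) | pheromone: 0 0 0 0 / 0 0 0 0 / 1 0 0 0 / 0 0 0 0 / 0 0 0 0 / 0 0 0 23
t=8: a0@(5,3) a1@(2,0) a2@(5,3) a3@(5,3) a4@(5,3) | pheromone: 0 0 0 0 / 0 0 0 0 / 1 0 0 0 / 0 0 0 0 / 0 0 0 0 / 0 0 0 26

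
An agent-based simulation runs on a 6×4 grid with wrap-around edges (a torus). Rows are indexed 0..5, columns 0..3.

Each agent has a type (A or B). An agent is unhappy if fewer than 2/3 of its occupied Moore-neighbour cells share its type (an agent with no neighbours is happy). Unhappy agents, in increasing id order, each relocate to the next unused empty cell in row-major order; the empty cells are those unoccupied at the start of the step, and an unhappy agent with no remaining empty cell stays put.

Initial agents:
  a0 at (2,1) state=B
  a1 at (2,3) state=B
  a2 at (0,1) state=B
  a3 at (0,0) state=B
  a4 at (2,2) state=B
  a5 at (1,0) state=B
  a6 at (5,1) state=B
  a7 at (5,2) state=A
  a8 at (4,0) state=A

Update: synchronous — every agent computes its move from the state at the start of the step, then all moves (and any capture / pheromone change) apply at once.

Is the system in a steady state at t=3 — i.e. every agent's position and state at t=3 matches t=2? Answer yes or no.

no

t=1: a0@(2,1):B a1@(2,3):B a2@(0,1):B a3@(0,0):B a4@(2,2):B a5@(1,0):B a6@(0,2):B a7@(0,3):A a8@(1,1):A
t=2: a0@(2,1):B a1@(2,3):B a2@(0,1):B a3@(1,2):B a4@(2,2):B a5@(1,0):B a6@(1,3):B a7@(2,0):A a8@(3,0):A
t=3: a0@(0,0):B a1@(2,3):B a2@(0,1):B a3@(1,2):B a4@(2,2):B a5@(1,0):B a6@(1,3):B a7@(0,2):A a8@(0,3):A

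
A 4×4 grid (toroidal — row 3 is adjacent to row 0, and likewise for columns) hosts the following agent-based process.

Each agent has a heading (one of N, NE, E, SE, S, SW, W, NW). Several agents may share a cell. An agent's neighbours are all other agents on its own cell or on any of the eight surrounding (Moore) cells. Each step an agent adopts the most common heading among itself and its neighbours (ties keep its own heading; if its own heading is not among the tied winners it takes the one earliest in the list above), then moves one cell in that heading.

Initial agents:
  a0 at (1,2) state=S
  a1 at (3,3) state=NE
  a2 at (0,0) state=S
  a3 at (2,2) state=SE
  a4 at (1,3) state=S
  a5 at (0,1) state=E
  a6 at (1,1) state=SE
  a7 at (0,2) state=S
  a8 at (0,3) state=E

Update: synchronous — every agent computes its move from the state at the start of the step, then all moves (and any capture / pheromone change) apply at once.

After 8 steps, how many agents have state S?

9

t=1: a0@(2,2):S a1@(0,3):S a2@(1,0):S a3@(3,3):SE a4@(2,3):S a5@(1,1):S a6@(2,1):S a7@(1,2):S a8@(1,3):S
t=2: a0@(3,2):S a1@(1,3):S a2@(2,0):S a3@(0,3):S a4@(3,3):S a5@(2,1):S a6@(3,1):S a7@(2,2):S a8@(2,3):S
t=3: a0@(0,2):S a1@(2,3):S a2@(3,0):S a3@(1,3):S a4@(0,3):S a5@(3,1):S a6@(0,1):S a7@(3,2):S a8@(3,3):S
t=4: a0@(1,2):S a1@(3,3):S a2@(0,0):S a3@(2,3):S a4@(1,3):S a5@(0,1):S a6@(1,1):S a7@(0,2):S a8@(0,3):S
t=5: a0@(2,2):S a1@(0,3):S a2@(1,0):S a3@(3,3):S a4@(2,3):S a5@(1,1):S a6@(2,1):S a7@(1,2):S a8@(1,3):S
t=6: a0@(3,2):S a1@(1,3):S a2@(2,0):S a3@(0,3):S a4@(3,3):S a5@(2,1):S a6@(3,1):S a7@(2,2):S a8@(2,3):S
t=7: a0@(0,2):S a1@(2,3):S a2@(3,0):S a3@(1,3):S a4@(0,3):S a5@(3,1):S a6@(0,1):S a7@(3,2):S a8@(3,3):S
t=8: a0@(1,2):S a1@(3,3):S a2@(0,0):S a3@(2,3):S a4@(1,3):S a5@(0,1):S a6@(1,1):S a7@(0,2):S a8@(0,3):S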